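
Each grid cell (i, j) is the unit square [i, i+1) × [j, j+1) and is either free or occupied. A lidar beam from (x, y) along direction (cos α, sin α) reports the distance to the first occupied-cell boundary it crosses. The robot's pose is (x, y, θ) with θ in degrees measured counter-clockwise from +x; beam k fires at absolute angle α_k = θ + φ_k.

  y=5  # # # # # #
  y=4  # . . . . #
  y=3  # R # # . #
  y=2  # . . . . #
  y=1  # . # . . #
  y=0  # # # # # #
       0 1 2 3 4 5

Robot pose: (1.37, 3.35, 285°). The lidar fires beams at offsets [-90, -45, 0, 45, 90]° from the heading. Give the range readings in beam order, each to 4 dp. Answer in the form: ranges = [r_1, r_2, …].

ranges = [0.3831, 0.7400, 2.4329, 4.1916, 0.6522]

beam 1: φ=-90°, α=195°
  direction (-0.9659, -0.2588); cell (1,3); t to first gridline: x 0.3831, y 1.3523 (then +1.0353 / +3.8637)
    (0,3) via x @ 0.3831  # hit
  → r_1 = 0.3831
beam 2: φ=-45°, α=240°
  direction (-0.5000, -0.8660); cell (1,3); t to first gridline: x 0.7400, y 0.4041 (then +2.0000 / +1.1547)
    (1,2) via y @ 0.4041
    (0,2) via x @ 0.7400  # hit
  → r_2 = 0.7400
beam 3: φ=0°, α=285°
  direction (0.2588, -0.9659); cell (1,3); t to first gridline: x 2.4341, y 0.3623 (then +3.8637 / +1.0353)
    (1,2) via y @ 0.3623
    (1,1) via y @ 1.3976
    (1,0) via y @ 2.4329  # hit
  → r_3 = 2.4329
beam 4: φ=45°, α=330°
  direction (0.8660, -0.5000); cell (1,3); t to first gridline: x 0.7275, y 0.7000 (then +1.1547 / +2.0000)
    (1,2) via y @ 0.7000
    (2,2) via x @ 0.7275
    (3,2) via x @ 1.8822
    (3,1) via y @ 2.7000
    (4,1) via x @ 3.0369
    (5,1) via x @ 4.1916  # hit
  → r_4 = 4.1916
beam 5: φ=90°, α=15°
  direction (0.9659, 0.2588); cell (1,3); t to first gridline: x 0.6522, y 2.5114 (then +1.0353 / +3.8637)
    (2,3) via x @ 0.6522  # hit
  → r_5 = 0.6522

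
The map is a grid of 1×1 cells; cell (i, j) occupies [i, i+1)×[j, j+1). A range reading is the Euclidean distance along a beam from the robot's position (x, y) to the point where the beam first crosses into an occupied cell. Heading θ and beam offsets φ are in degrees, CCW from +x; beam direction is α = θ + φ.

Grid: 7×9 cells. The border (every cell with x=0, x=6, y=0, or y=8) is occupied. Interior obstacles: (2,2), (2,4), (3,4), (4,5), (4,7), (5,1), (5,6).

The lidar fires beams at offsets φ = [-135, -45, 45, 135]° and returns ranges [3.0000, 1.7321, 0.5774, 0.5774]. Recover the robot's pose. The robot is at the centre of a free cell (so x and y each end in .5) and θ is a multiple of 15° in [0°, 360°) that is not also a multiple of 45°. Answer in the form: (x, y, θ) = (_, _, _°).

(x, y, θ) = (4.5, 1.5, 195°)

Candidates: 28 free-cell centres × 16 headings = 448 poses. Raycast each; keep the one whose scan matches to 4 dp.
  (5.5, 3.5, 150°): beam 1 = 0.5176 ≠ 3.0000 ✗
  (2.5, 6.5, 120°): beam 1 = 1.9319 ≠ 3.0000 ✗
  (1.5, 5.5, 60°): beam 1 = 2.5882 ≠ 3.0000 ✗
  (3.5, 3.5, 240°): beam 1 = 0.5176 ≠ 3.0000 ✗
  …
  (4.5, 1.5, 195°): r_1=3.0000, r_2=1.7321, r_3=0.5774, r_4=0.5774 — all match ✓
Unique over the lattice → pose = (4.5, 1.5, 195°).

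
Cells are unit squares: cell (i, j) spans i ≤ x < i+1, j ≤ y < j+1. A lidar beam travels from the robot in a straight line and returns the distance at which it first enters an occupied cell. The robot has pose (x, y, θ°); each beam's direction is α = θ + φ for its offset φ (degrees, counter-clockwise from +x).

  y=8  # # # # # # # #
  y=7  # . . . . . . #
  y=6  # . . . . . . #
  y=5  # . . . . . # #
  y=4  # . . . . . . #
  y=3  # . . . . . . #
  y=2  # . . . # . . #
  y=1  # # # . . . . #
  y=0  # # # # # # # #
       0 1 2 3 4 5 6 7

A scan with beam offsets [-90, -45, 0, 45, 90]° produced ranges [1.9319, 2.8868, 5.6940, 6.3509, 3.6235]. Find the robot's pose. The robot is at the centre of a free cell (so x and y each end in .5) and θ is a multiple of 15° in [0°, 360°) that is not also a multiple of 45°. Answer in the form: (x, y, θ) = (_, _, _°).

Candidates: 38 free-cell centres × 16 headings = 608 poses. Raycast each; keep the one whose scan matches to 4 dp.
  (3.5, 7.5, 300°): beam 1 = 2.8868 ≠ 1.9319 ✗
  (6.5, 6.5, 195°): beam 1 = 1.5529 ≠ 1.9319 ✗
  (6.5, 7.5, 60°): beam 1 = 0.5774 ≠ 1.9319 ✗
  (2.5, 4.5, 165°): beam 1 = 3.6235 ≠ 1.9319 ✗
  …
  (1.5, 4.5, 345°): r_1=1.9319, r_2=2.8868, r_3=5.6940, r_4=6.3509, r_5=3.6235 — all match ✓
Only this pose fits every beam.

(x, y, θ) = (1.5, 4.5, 345°)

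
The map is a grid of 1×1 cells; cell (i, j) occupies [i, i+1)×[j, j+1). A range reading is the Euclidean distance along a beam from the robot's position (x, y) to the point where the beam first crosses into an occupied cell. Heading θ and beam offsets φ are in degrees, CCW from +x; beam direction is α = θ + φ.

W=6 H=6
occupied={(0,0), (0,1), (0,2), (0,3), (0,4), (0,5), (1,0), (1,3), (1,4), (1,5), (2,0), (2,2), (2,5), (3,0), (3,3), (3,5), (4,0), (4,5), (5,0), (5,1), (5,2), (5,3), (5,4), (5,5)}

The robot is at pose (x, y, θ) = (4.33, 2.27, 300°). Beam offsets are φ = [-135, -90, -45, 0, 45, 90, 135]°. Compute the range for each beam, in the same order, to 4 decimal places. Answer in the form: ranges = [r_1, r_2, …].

ranges = [1.3769, 2.5400, 1.3148, 1.3400, 0.6936, 0.7736, 2.5887]

beam 1: φ=-135°, α=165°
  cosα=-0.9659 sinα=0.2588 | (4,2) | tMaxX 0.3416 tMaxY 2.8205 | tΔX 1.0353 tΔY 3.8637
    t=0.3416 [x] (3,2)
    t=1.3769 [x] (2,2) — stop
  → r_1 = 1.3769
beam 2: φ=-90°, α=210°
  cosα=-0.8660 sinα=-0.5000 | (4,2) | tMaxX 0.3811 tMaxY 0.5400 | tΔX 1.1547 tΔY 2.0000
    t=0.3811 [x] (3,2)
    t=0.5400 [y] (3,1)
    t=1.5358 [x] (2,1)
    t=2.5400 [y] (2,0) — stop
  → r_2 = 2.5400
beam 3: φ=-45°, α=255°
  cosα=-0.2588 sinα=-0.9659 | (4,2) | tMaxX 1.2750 tMaxY 0.2795 | tΔX 3.8637 tΔY 1.0353
    t=0.2795 [y] (4,1)
    t=1.2750 [x] (3,1)
    t=1.3148 [y] (3,0) — stop
  → r_3 = 1.3148
beam 4: φ=0°, α=300°
  cosα=0.5000 sinα=-0.8660 | (4,2) | tMaxX 1.3400 tMaxY 0.3118 | tΔX 2.0000 tΔY 1.1547
    t=0.3118 [y] (4,1)
    t=1.3400 [x] (5,1) — stop
  → r_4 = 1.3400
beam 5: φ=45°, α=345°
  cosα=0.9659 sinα=-0.2588 | (4,2) | tMaxX 0.6936 tMaxY 1.0432 | tΔX 1.0353 tΔY 3.8637
    t=0.6936 [x] (5,2) — stop
  → r_5 = 0.6936
beam 6: φ=90°, α=30°
  cosα=0.8660 sinα=0.5000 | (4,2) | tMaxX 0.7736 tMaxY 1.4600 | tΔX 1.1547 tΔY 2.0000
    t=0.7736 [x] (5,2) — stop
  → r_6 = 0.7736
beam 7: φ=135°, α=75°
  cosα=0.2588 sinα=0.9659 | (4,2) | tMaxX 2.5887 tMaxY 0.7558 | tΔX 3.8637 tΔY 1.0353
    t=0.7558 [y] (4,3)
    t=1.7910 [y] (4,4)
    t=2.5887 [x] (5,4) — stop
  → r_7 = 2.5887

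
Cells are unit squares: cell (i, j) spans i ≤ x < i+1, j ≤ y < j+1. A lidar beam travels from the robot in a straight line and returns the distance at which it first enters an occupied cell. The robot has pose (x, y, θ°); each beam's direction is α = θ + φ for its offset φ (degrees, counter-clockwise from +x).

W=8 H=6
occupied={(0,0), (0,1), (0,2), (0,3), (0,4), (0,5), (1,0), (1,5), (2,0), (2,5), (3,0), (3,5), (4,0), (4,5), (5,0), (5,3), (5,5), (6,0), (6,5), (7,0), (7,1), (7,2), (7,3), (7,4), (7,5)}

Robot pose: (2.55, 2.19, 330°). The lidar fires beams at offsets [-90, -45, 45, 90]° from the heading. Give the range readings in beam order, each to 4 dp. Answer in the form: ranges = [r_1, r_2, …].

beam 1: φ=-90°, α=240°
  direction (-0.5000, -0.8660); cell (2,2); t to first gridline: x 1.1000, y 0.2194 (then +2.0000 / +1.1547)
    (2,1) via y @ 0.2194
    (1,1) via x @ 1.1000
    (1,0) via y @ 1.3741  # hit
  → r_1 = 1.3741
beam 2: φ=-45°, α=285°
  direction (0.2588, -0.9659); cell (2,2); t to first gridline: x 1.7387, y 0.1967 (then +3.8637 / +1.0353)
    (2,1) via y @ 0.1967
    (2,0) via y @ 1.2320  # hit
  → r_2 = 1.2320
beam 3: φ=45°, α=15°
  direction (0.9659, 0.2588); cell (2,2); t to first gridline: x 0.4659, y 3.1296 (then +1.0353 / +3.8637)
    (3,2) via x @ 0.4659
    (4,2) via x @ 1.5012
    (5,2) via x @ 2.5364
    (5,3) via y @ 3.1296  # hit
  → r_3 = 3.1296
beam 4: φ=90°, α=60°
  direction (0.5000, 0.8660); cell (2,2); t to first gridline: x 0.9000, y 0.9353 (then +2.0000 / +1.1547)
    (3,2) via x @ 0.9000
    (3,3) via y @ 0.9353
    (3,4) via y @ 2.0900
    (4,4) via x @ 2.9000
    (4,5) via y @ 3.2447  # hit
  → r_4 = 3.2447

ranges = [1.3741, 1.2320, 3.1296, 3.2447]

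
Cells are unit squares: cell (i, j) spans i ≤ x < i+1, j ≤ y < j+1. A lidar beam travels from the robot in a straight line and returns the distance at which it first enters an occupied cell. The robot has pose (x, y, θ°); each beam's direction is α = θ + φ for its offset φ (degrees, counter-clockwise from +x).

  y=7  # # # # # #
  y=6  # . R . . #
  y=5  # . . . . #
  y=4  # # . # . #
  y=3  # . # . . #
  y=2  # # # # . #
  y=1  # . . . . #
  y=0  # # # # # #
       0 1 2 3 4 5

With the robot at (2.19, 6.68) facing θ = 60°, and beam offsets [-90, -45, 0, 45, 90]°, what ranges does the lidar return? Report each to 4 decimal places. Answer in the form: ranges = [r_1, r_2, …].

ranges = [3.2447, 1.2364, 0.3695, 0.3313, 0.6400]

beam 1: φ=-90°, α=330°
  direction (0.8660, -0.5000); cell (2,6); t to first gridline: x 0.9353, y 1.3600 (then +1.1547 / +2.0000)
    (3,6) via x @ 0.9353
    (3,5) via y @ 1.3600
    (4,5) via x @ 2.0900
    (5,5) via x @ 3.2447  # hit
  → r_1 = 3.2447
beam 2: φ=-45°, α=15°
  direction (0.9659, 0.2588); cell (2,6); t to first gridline: x 0.8386, y 1.2364 (then +1.0353 / +3.8637)
    (3,6) via x @ 0.8386
    (3,7) via y @ 1.2364  # hit
  → r_2 = 1.2364
beam 3: φ=0°, α=60°
  direction (0.5000, 0.8660); cell (2,6); t to first gridline: x 1.6200, y 0.3695 (then +2.0000 / +1.1547)
    (2,7) via y @ 0.3695  # hit
  → r_3 = 0.3695
beam 4: φ=45°, α=105°
  direction (-0.2588, 0.9659); cell (2,6); t to first gridline: x 0.7341, y 0.3313 (then +3.8637 / +1.0353)
    (2,7) via y @ 0.3313  # hit
  → r_4 = 0.3313
beam 5: φ=90°, α=150°
  direction (-0.8660, 0.5000); cell (2,6); t to first gridline: x 0.2194, y 0.6400 (then +1.1547 / +2.0000)
    (1,6) via x @ 0.2194
    (1,7) via y @ 0.6400  # hit
  → r_5 = 0.6400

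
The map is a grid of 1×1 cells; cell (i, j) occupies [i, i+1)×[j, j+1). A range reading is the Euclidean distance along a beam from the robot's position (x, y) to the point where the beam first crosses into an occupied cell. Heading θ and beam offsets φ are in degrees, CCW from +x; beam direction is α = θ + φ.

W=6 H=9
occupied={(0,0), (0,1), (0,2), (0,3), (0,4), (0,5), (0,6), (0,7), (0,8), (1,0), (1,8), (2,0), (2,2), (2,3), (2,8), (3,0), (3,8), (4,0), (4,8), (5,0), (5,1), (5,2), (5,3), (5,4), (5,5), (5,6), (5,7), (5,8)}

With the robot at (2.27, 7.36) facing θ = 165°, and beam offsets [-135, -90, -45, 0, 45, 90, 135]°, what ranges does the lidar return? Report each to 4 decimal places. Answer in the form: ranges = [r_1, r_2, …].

ranges = [1.2800, 0.6626, 0.7390, 1.3148, 1.4665, 4.9069, 5.4600]

beam 1: φ=-135°, α=30°
  direction (0.8660, 0.5000); cell (2,7); t to first gridline: x 0.8429, y 1.2800 (then +1.1547 / +2.0000)
    (3,7) via x @ 0.8429
    (3,8) via y @ 1.2800  # hit
  → r_1 = 1.2800
beam 2: φ=-90°, α=75°
  direction (0.2588, 0.9659); cell (2,7); t to first gridline: x 2.8205, y 0.6626 (then +3.8637 / +1.0353)
    (2,8) via y @ 0.6626  # hit
  → r_2 = 0.6626
beam 3: φ=-45°, α=120°
  direction (-0.5000, 0.8660); cell (2,7); t to first gridline: x 0.5400, y 0.7390 (then +2.0000 / +1.1547)
    (1,7) via x @ 0.5400
    (1,8) via y @ 0.7390  # hit
  → r_3 = 0.7390
beam 4: φ=0°, α=165°
  direction (-0.9659, 0.2588); cell (2,7); t to first gridline: x 0.2795, y 2.4728 (then +1.0353 / +3.8637)
    (1,7) via x @ 0.2795
    (0,7) via x @ 1.3148  # hit
  → r_4 = 1.3148
beam 5: φ=45°, α=210°
  direction (-0.8660, -0.5000); cell (2,7); t to first gridline: x 0.3118, y 0.7200 (then +1.1547 / +2.0000)
    (1,7) via x @ 0.3118
    (1,6) via y @ 0.7200
    (0,6) via x @ 1.4665  # hit
  → r_5 = 1.4665
beam 6: φ=90°, α=255°
  direction (-0.2588, -0.9659); cell (2,7); t to first gridline: x 1.0432, y 0.3727 (then +3.8637 / +1.0353)
    (2,6) via y @ 0.3727
    (1,6) via x @ 1.0432
    (1,5) via y @ 1.4080
    (1,4) via y @ 2.4433
    (1,3) via y @ 3.4785
    (1,2) via y @ 4.5138
    (0,2) via x @ 4.9069  # hit
  → r_6 = 4.9069
beam 7: φ=135°, α=300°
  direction (0.5000, -0.8660); cell (2,7); t to first gridline: x 1.4600, y 0.4157 (then +2.0000 / +1.1547)
    (2,6) via y @ 0.4157
    (3,6) via x @ 1.4600
    (3,5) via y @ 1.5704
    (3,4) via y @ 2.7251
    (4,4) via x @ 3.4600
    (4,3) via y @ 3.8798
    (4,2) via y @ 5.0345
    (5,2) via x @ 5.4600  # hit
  → r_7 = 5.4600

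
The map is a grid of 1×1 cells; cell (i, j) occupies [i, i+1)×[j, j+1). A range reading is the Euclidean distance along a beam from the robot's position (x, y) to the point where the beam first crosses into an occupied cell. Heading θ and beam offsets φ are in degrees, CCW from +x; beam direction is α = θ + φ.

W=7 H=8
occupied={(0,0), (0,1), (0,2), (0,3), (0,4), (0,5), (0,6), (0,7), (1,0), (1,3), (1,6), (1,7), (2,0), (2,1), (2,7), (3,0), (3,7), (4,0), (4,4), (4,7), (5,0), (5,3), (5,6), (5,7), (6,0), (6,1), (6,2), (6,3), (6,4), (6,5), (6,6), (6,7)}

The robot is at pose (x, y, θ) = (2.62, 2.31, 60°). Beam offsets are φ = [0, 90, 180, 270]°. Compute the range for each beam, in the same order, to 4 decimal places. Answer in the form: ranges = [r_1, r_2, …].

beam 1: φ=0°, α=60°
  cosα=0.5000 sinα=0.8660 | (2,2) | tMaxX 0.7600 tMaxY 0.7967 | tΔX 2.0000 tΔY 1.1547
    t=0.7600 [x] (3,2)
    t=0.7967 [y] (3,3)
    t=1.9514 [y] (3,4)
    t=2.7600 [x] (4,4) — stop
  → r_1 = 2.7600
beam 2: φ=90°, α=150°
  cosα=-0.8660 sinα=0.5000 | (2,2) | tMaxX 0.7159 tMaxY 1.3800 | tΔX 1.1547 tΔY 2.0000
    t=0.7159 [x] (1,2)
    t=1.3800 [y] (1,3) — stop
  → r_2 = 1.3800
beam 3: φ=180°, α=240°
  cosα=-0.5000 sinα=-0.8660 | (2,2) | tMaxX 1.2400 tMaxY 0.3580 | tΔX 2.0000 tΔY 1.1547
    t=0.3580 [y] (2,1) — stop
  → r_3 = 0.3580
beam 4: φ=270°, α=330°
  cosα=0.8660 sinα=-0.5000 | (2,2) | tMaxX 0.4388 tMaxY 0.6200 | tΔX 1.1547 tΔY 2.0000
    t=0.4388 [x] (3,2)
    t=0.6200 [y] (3,1)
    t=1.5935 [x] (4,1)
    t=2.6200 [y] (4,0) — stop
  → r_4 = 2.6200

ranges = [2.7600, 1.3800, 0.3580, 2.6200]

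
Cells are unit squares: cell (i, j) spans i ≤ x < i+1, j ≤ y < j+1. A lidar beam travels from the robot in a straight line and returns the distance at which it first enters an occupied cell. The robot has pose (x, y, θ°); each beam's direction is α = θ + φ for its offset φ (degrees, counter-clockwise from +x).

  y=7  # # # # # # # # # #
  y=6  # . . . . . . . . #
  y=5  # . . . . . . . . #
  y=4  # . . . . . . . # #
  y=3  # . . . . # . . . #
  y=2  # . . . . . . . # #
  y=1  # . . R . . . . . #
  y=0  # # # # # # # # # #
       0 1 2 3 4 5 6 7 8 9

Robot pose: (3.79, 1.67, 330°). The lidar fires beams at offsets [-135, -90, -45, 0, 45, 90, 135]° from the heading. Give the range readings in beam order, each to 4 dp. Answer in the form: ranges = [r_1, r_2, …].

beam 1: φ=-135°, α=195°
  dir = (cos 195°, sin 195°) = (-0.9659, -0.2588); from cell (3,1)
  next x-line at t=0.8179, next y-line at t=2.5887; Δt_x=1.0353, Δt_y=3.8637
    x: enter (2,1) at t=0.8179
    x: enter (1,1) at t=1.8531
    y: enter (1,0) at t=2.5887 ← occupied
  → r_1 = 2.5887
beam 2: φ=-90°, α=240°
  dir = (cos 240°, sin 240°) = (-0.5000, -0.8660); from cell (3,1)
  next x-line at t=1.5800, next y-line at t=0.7736; Δt_x=2.0000, Δt_y=1.1547
    y: enter (3,0) at t=0.7736 ← occupied
  → r_2 = 0.7736
beam 3: φ=-45°, α=285°
  dir = (cos 285°, sin 285°) = (0.2588, -0.9659); from cell (3,1)
  next x-line at t=0.8114, next y-line at t=0.6936; Δt_x=3.8637, Δt_y=1.0353
    y: enter (3,0) at t=0.6936 ← occupied
  → r_3 = 0.6936
beam 4: φ=0°, α=330°
  dir = (cos 330°, sin 330°) = (0.8660, -0.5000); from cell (3,1)
  next x-line at t=0.2425, next y-line at t=1.3400; Δt_x=1.1547, Δt_y=2.0000
    x: enter (4,1) at t=0.2425
    y: enter (4,0) at t=1.3400 ← occupied
  → r_4 = 1.3400
beam 5: φ=45°, α=15°
  dir = (cos 15°, sin 15°) = (0.9659, 0.2588); from cell (3,1)
  next x-line at t=0.2174, next y-line at t=1.2750; Δt_x=1.0353, Δt_y=3.8637
    x: enter (4,1) at t=0.2174
    x: enter (5,1) at t=1.2527
    y: enter (5,2) at t=1.2750
    x: enter (6,2) at t=2.2880
    x: enter (7,2) at t=3.3232
    x: enter (8,2) at t=4.3585 ← occupied
  → r_5 = 4.3585
beam 6: φ=90°, α=60°
  dir = (cos 60°, sin 60°) = (0.5000, 0.8660); from cell (3,1)
  next x-line at t=0.4200, next y-line at t=0.3811; Δt_x=2.0000, Δt_y=1.1547
    y: enter (3,2) at t=0.3811
    x: enter (4,2) at t=0.4200
    y: enter (4,3) at t=1.5358
    x: enter (5,3) at t=2.4200 ← occupied
  → r_6 = 2.4200
beam 7: φ=135°, α=105°
  dir = (cos 105°, sin 105°) = (-0.2588, 0.9659); from cell (3,1)
  next x-line at t=3.0523, next y-line at t=0.3416; Δt_x=3.8637, Δt_y=1.0353
    y: enter (3,2) at t=0.3416
    y: enter (3,3) at t=1.3769
    y: enter (3,4) at t=2.4122
    x: enter (2,4) at t=3.0523
    y: enter (2,5) at t=3.4475
    y: enter (2,6) at t=4.4827
    y: enter (2,7) at t=5.5180 ← occupied
  → r_7 = 5.5180

ranges = [2.5887, 0.7736, 0.6936, 1.3400, 4.3585, 2.4200, 5.5180]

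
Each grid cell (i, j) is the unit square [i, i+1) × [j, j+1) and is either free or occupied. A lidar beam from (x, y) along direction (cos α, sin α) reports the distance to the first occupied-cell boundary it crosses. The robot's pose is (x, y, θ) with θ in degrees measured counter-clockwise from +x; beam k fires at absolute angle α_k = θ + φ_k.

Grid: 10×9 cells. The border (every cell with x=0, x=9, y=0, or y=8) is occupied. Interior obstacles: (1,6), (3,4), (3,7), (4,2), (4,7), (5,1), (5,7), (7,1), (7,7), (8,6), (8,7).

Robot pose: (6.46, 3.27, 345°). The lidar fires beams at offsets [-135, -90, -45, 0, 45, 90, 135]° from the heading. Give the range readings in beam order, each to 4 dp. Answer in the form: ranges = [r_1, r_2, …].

ranges = [1.6859, 1.7773, 1.4665, 2.6296, 2.9329, 3.8616, 4.3070]

beam 1: φ=-135°, α=210°
  dir = (cos 210°, sin 210°) = (-0.8660, -0.5000); from cell (6,3)
  next x-line at t=0.5312, next y-line at t=0.5400; Δt_x=1.1547, Δt_y=2.0000
    x: enter (5,3) at t=0.5312
    y: enter (5,2) at t=0.5400
    x: enter (4,2) at t=1.6859 ← occupied
  → r_1 = 1.6859
beam 2: φ=-90°, α=255°
  dir = (cos 255°, sin 255°) = (-0.2588, -0.9659); from cell (6,3)
  next x-line at t=1.7773, next y-line at t=0.2795; Δt_x=3.8637, Δt_y=1.0353
    y: enter (6,2) at t=0.2795
    y: enter (6,1) at t=1.3148
    x: enter (5,1) at t=1.7773 ← occupied
  → r_2 = 1.7773
beam 3: φ=-45°, α=300°
  dir = (cos 300°, sin 300°) = (0.5000, -0.8660); from cell (6,3)
  next x-line at t=1.0800, next y-line at t=0.3118; Δt_x=2.0000, Δt_y=1.1547
    y: enter (6,2) at t=0.3118
    x: enter (7,2) at t=1.0800
    y: enter (7,1) at t=1.4665 ← occupied
  → r_3 = 1.4665
beam 4: φ=0°, α=345°
  dir = (cos 345°, sin 345°) = (0.9659, -0.2588); from cell (6,3)
  next x-line at t=0.5590, next y-line at t=1.0432; Δt_x=1.0353, Δt_y=3.8637
    x: enter (7,3) at t=0.5590
    y: enter (7,2) at t=1.0432
    x: enter (8,2) at t=1.5943
    x: enter (9,2) at t=2.6296 ← occupied
  → r_4 = 2.6296
beam 5: φ=45°, α=30°
  dir = (cos 30°, sin 30°) = (0.8660, 0.5000); from cell (6,3)
  next x-line at t=0.6235, next y-line at t=1.4600; Δt_x=1.1547, Δt_y=2.0000
    x: enter (7,3) at t=0.6235
    y: enter (7,4) at t=1.4600
    x: enter (8,4) at t=1.7782
    x: enter (9,4) at t=2.9329 ← occupied
  → r_5 = 2.9329
beam 6: φ=90°, α=75°
  dir = (cos 75°, sin 75°) = (0.2588, 0.9659); from cell (6,3)
  next x-line at t=2.0864, next y-line at t=0.7558; Δt_x=3.8637, Δt_y=1.0353
    y: enter (6,4) at t=0.7558
    y: enter (6,5) at t=1.7910
    x: enter (7,5) at t=2.0864
    y: enter (7,6) at t=2.8263
    y: enter (7,7) at t=3.8616 ← occupied
  → r_6 = 3.8616
beam 7: φ=135°, α=120°
  dir = (cos 120°, sin 120°) = (-0.5000, 0.8660); from cell (6,3)
  next x-line at t=0.9200, next y-line at t=0.8429; Δt_x=2.0000, Δt_y=1.1547
    y: enter (6,4) at t=0.8429
    x: enter (5,4) at t=0.9200
    y: enter (5,5) at t=1.9976
    x: enter (4,5) at t=2.9200
    y: enter (4,6) at t=3.1523
    y: enter (4,7) at t=4.3070 ← occupied
  → r_7 = 4.3070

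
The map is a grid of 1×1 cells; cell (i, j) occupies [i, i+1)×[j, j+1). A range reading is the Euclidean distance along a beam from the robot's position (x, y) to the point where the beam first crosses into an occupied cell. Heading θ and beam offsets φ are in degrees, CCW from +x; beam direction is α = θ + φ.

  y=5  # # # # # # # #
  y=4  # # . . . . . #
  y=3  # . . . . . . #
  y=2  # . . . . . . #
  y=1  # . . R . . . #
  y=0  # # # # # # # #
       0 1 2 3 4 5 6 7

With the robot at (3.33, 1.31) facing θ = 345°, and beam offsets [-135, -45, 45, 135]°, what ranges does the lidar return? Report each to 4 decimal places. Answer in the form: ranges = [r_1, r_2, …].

beam 1: φ=-135°, α=210°
  direction (-0.8660, -0.5000); cell (3,1); t to first gridline: x 0.3811, y 0.6200 (then +1.1547 / +2.0000)
    (2,1) via x @ 0.3811
    (2,0) via y @ 0.6200  # hit
  → r_1 = 0.6200
beam 2: φ=-45°, α=300°
  direction (0.5000, -0.8660); cell (3,1); t to first gridline: x 1.3400, y 0.3580 (then +2.0000 / +1.1547)
    (3,0) via y @ 0.3580  # hit
  → r_2 = 0.3580
beam 3: φ=45°, α=30°
  direction (0.8660, 0.5000); cell (3,1); t to first gridline: x 0.7736, y 1.3800 (then +1.1547 / +2.0000)
    (4,1) via x @ 0.7736
    (4,2) via y @ 1.3800
    (5,2) via x @ 1.9283
    (6,2) via x @ 3.0831
    (6,3) via y @ 3.3800
    (7,3) via x @ 4.2378  # hit
  → r_3 = 4.2378
beam 4: φ=135°, α=120°
  direction (-0.5000, 0.8660); cell (3,1); t to first gridline: x 0.6600, y 0.7967 (then +2.0000 / +1.1547)
    (2,1) via x @ 0.6600
    (2,2) via y @ 0.7967
    (2,3) via y @ 1.9514
    (1,3) via x @ 2.6600
    (1,4) via y @ 3.1061  # hit
  → r_4 = 3.1061

ranges = [0.6200, 0.3580, 4.2378, 3.1061]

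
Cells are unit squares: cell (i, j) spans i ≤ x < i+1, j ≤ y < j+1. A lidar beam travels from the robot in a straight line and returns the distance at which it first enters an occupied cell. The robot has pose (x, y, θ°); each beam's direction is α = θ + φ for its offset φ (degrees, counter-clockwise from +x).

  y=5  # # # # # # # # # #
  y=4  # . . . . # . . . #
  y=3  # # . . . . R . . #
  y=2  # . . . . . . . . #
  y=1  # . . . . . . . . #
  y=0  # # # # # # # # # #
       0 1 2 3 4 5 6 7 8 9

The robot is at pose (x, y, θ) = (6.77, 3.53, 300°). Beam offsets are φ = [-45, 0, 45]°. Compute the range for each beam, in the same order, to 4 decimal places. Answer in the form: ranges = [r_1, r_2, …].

ranges = [2.6192, 2.9214, 2.3087]

beam 1: φ=-45°, α=255°
  d=(-0.2588,-0.9659)  start (6,3)  tX=2.9751 tY=0.5487  stride 1/|dx|=3.8637 1/|dy|=1.0353
    cross y-line → (6,2), t=0.5487
    cross y-line → (6,1), t=1.5840
    cross y-line → (6,0), t=2.6192 (wall)
  → r_1 = 2.6192
beam 2: φ=0°, α=300°
  d=(0.5000,-0.8660)  start (6,3)  tX=0.4600 tY=0.6120  stride 1/|dx|=2.0000 1/|dy|=1.1547
    cross x-line → (7,3), t=0.4600
    cross y-line → (7,2), t=0.6120
    cross y-line → (7,1), t=1.7667
    cross x-line → (8,1), t=2.4600
    cross y-line → (8,0), t=2.9214 (wall)
  → r_2 = 2.9214
beam 3: φ=45°, α=345°
  d=(0.9659,-0.2588)  start (6,3)  tX=0.2381 tY=2.0478  stride 1/|dx|=1.0353 1/|dy|=3.8637
    cross x-line → (7,3), t=0.2381
    cross x-line → (8,3), t=1.2734
    cross y-line → (8,2), t=2.0478
    cross x-line → (9,2), t=2.3087 (wall)
  → r_3 = 2.3087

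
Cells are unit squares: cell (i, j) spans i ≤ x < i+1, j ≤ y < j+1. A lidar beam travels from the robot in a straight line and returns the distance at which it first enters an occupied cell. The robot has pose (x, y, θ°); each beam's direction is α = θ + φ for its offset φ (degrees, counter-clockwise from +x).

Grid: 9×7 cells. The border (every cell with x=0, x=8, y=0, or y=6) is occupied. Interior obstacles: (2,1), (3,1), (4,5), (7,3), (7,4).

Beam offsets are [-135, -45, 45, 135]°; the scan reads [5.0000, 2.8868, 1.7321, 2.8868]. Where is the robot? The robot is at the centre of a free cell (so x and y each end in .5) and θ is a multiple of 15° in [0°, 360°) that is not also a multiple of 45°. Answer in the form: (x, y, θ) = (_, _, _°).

Enumerate (i+0.5, j+0.5, θ) over the 30 free cells and 16 admissible headings. For each, cast all 4 beams and compare to the given ranges.
  (7.5, 5.5, 120°): beam 1 = 0.5176 ≠ 5.0000 ✗
  (4.5, 3.5, 330°): beam 1 = 3.6235 ≠ 5.0000 ✗
  (6.5, 5.5, 255°): beam 1 = 0.5774 ≠ 5.0000 ✗
  …
  (2.5, 3.5, 105°): r_1=5.0000, r_2=2.8868, r_3=1.7321, r_4=2.8868 — all match ✓
Unique over the lattice → pose = (2.5, 3.5, 105°).

(x, y, θ) = (2.5, 3.5, 105°)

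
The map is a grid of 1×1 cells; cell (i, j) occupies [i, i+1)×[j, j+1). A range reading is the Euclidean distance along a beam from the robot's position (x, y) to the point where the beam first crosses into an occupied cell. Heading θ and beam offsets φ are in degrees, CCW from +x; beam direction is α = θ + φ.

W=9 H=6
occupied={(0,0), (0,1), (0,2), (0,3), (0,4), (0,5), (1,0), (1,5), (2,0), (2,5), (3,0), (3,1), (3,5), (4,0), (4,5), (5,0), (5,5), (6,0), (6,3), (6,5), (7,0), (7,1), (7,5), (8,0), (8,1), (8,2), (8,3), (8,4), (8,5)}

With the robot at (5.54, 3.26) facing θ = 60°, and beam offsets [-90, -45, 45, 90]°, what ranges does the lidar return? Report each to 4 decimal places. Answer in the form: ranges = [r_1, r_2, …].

ranges = [2.5200, 0.4762, 1.8014, 3.4800]

beam 1: φ=-90°, α=330°
  cosα=0.8660 sinα=-0.5000 | (5,3) | tMaxX 0.5312 tMaxY 0.5200 | tΔX 1.1547 tΔY 2.0000
    t=0.5200 [y] (5,2)
    t=0.5312 [x] (6,2)
    t=1.6859 [x] (7,2)
    t=2.5200 [y] (7,1) — stop
  → r_1 = 2.5200
beam 2: φ=-45°, α=15°
  cosα=0.9659 sinα=0.2588 | (5,3) | tMaxX 0.4762 tMaxY 2.8591 | tΔX 1.0353 tΔY 3.8637
    t=0.4762 [x] (6,3) — stop
  → r_2 = 0.4762
beam 3: φ=45°, α=105°
  cosα=-0.2588 sinα=0.9659 | (5,3) | tMaxX 2.0864 tMaxY 0.7661 | tΔX 3.8637 tΔY 1.0353
    t=0.7661 [y] (5,4)
    t=1.8014 [y] (5,5) — stop
  → r_3 = 1.8014
beam 4: φ=90°, α=150°
  cosα=-0.8660 sinα=0.5000 | (5,3) | tMaxX 0.6235 tMaxY 1.4800 | tΔX 1.1547 tΔY 2.0000
    t=0.6235 [x] (4,3)
    t=1.4800 [y] (4,4)
    t=1.7782 [x] (3,4)
    t=2.9329 [x] (2,4)
    t=3.4800 [y] (2,5) — stop
  → r_4 = 3.4800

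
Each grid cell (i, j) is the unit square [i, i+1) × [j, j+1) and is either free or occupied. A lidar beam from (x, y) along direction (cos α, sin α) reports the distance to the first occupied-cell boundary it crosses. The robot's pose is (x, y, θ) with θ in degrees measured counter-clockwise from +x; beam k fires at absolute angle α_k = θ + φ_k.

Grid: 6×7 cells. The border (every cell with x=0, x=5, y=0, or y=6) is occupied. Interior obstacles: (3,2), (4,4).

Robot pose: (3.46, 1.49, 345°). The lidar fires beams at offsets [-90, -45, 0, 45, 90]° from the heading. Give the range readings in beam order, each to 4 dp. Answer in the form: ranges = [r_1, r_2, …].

ranges = [0.5073, 0.5658, 1.5943, 1.7782, 0.5280]

beam 1: φ=-90°, α=255°
  dir = (cos 255°, sin 255°) = (-0.2588, -0.9659); from cell (3,1)
  next x-line at t=1.7773, next y-line at t=0.5073; Δt_x=3.8637, Δt_y=1.0353
    y: enter (3,0) at t=0.5073 ← occupied
  → r_1 = 0.5073
beam 2: φ=-45°, α=300°
  dir = (cos 300°, sin 300°) = (0.5000, -0.8660); from cell (3,1)
  next x-line at t=1.0800, next y-line at t=0.5658; Δt_x=2.0000, Δt_y=1.1547
    y: enter (3,0) at t=0.5658 ← occupied
  → r_2 = 0.5658
beam 3: φ=0°, α=345°
  dir = (cos 345°, sin 345°) = (0.9659, -0.2588); from cell (3,1)
  next x-line at t=0.5590, next y-line at t=1.8932; Δt_x=1.0353, Δt_y=3.8637
    x: enter (4,1) at t=0.5590
    x: enter (5,1) at t=1.5943 ← occupied
  → r_3 = 1.5943
beam 4: φ=45°, α=30°
  dir = (cos 30°, sin 30°) = (0.8660, 0.5000); from cell (3,1)
  next x-line at t=0.6235, next y-line at t=1.0200; Δt_x=1.1547, Δt_y=2.0000
    x: enter (4,1) at t=0.6235
    y: enter (4,2) at t=1.0200
    x: enter (5,2) at t=1.7782 ← occupied
  → r_4 = 1.7782
beam 5: φ=90°, α=75°
  dir = (cos 75°, sin 75°) = (0.2588, 0.9659); from cell (3,1)
  next x-line at t=2.0864, next y-line at t=0.5280; Δt_x=3.8637, Δt_y=1.0353
    y: enter (3,2) at t=0.5280 ← occupied
  → r_5 = 0.5280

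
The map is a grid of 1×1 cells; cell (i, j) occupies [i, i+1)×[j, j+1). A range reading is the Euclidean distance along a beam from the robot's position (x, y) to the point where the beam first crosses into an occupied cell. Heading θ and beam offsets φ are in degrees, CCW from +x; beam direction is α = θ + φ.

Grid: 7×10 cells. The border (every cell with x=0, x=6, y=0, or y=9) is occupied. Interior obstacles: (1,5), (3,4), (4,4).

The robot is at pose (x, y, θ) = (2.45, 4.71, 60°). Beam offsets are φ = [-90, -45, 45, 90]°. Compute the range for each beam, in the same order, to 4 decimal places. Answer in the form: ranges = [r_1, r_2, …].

beam 1: φ=-90°, α=330°
  dir = (cos 330°, sin 330°) = (0.8660, -0.5000); from cell (2,4)
  next x-line at t=0.6351, next y-line at t=1.4200; Δt_x=1.1547, Δt_y=2.0000
    x: enter (3,4) at t=0.6351 ← occupied
  → r_1 = 0.6351
beam 2: φ=-45°, α=15°
  dir = (cos 15°, sin 15°) = (0.9659, 0.2588); from cell (2,4)
  next x-line at t=0.5694, next y-line at t=1.1205; Δt_x=1.0353, Δt_y=3.8637
    x: enter (3,4) at t=0.5694 ← occupied
  → r_2 = 0.5694
beam 3: φ=45°, α=105°
  dir = (cos 105°, sin 105°) = (-0.2588, 0.9659); from cell (2,4)
  next x-line at t=1.7387, next y-line at t=0.3002; Δt_x=3.8637, Δt_y=1.0353
    y: enter (2,5) at t=0.3002
    y: enter (2,6) at t=1.3355
    x: enter (1,6) at t=1.7387
    y: enter (1,7) at t=2.3708
    y: enter (1,8) at t=3.4061
    y: enter (1,9) at t=4.4413 ← occupied
  → r_3 = 4.4413
beam 4: φ=90°, α=150°
  dir = (cos 150°, sin 150°) = (-0.8660, 0.5000); from cell (2,4)
  next x-line at t=0.5196, next y-line at t=0.5800; Δt_x=1.1547, Δt_y=2.0000
    x: enter (1,4) at t=0.5196
    y: enter (1,5) at t=0.5800 ← occupied
  → r_4 = 0.5800

ranges = [0.6351, 0.5694, 4.4413, 0.5800]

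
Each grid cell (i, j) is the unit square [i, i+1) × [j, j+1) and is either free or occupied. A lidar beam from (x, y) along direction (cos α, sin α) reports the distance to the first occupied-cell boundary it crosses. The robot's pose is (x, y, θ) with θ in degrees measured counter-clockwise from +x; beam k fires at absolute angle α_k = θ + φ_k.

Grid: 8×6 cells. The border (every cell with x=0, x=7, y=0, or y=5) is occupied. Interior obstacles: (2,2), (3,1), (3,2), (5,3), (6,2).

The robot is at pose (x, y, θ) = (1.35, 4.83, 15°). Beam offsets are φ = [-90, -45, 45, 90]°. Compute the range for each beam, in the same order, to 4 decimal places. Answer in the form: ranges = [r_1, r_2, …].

ranges = [2.5114, 5.3694, 0.1963, 0.1760]

beam 1: φ=-90°, α=285°
  cosα=0.2588 sinα=-0.9659 | (1,4) | tMaxX 2.5114 tMaxY 0.8593 | tΔX 3.8637 tΔY 1.0353
    t=0.8593 [y] (1,3)
    t=1.8946 [y] (1,2)
    t=2.5114 [x] (2,2) — stop
  → r_1 = 2.5114
beam 2: φ=-45°, α=330°
  cosα=0.8660 sinα=-0.5000 | (1,4) | tMaxX 0.7506 tMaxY 1.6600 | tΔX 1.1547 tΔY 2.0000
    t=0.7506 [x] (2,4)
    t=1.6600 [y] (2,3)
    t=1.9053 [x] (3,3)
    t=3.0600 [x] (4,3)
    t=3.6600 [y] (4,2)
    t=4.2147 [x] (5,2)
    t=5.3694 [x] (6,2) — stop
  → r_2 = 5.3694
beam 3: φ=45°, α=60°
  cosα=0.5000 sinα=0.8660 | (1,4) | tMaxX 1.3000 tMaxY 0.1963 | tΔX 2.0000 tΔY 1.1547
    t=0.1963 [y] (1,5) — stop
  → r_3 = 0.1963
beam 4: φ=90°, α=105°
  cosα=-0.2588 sinα=0.9659 | (1,4) | tMaxX 1.3523 tMaxY 0.1760 | tΔX 3.8637 tΔY 1.0353
    t=0.1760 [y] (1,5) — stop
  → r_4 = 0.1760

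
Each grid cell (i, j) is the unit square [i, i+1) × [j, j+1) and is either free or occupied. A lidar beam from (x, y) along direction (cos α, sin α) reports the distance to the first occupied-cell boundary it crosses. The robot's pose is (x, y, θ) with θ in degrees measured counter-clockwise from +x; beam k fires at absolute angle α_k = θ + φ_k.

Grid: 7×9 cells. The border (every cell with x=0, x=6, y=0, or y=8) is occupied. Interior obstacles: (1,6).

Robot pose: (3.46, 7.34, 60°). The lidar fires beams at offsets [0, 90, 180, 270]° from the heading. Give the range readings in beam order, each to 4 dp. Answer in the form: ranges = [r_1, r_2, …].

beam 1: φ=0°, α=60°
  cosα=0.5000 sinα=0.8660 | (3,7) | tMaxX 1.0800 tMaxY 0.7621 | tΔX 2.0000 tΔY 1.1547
    t=0.7621 [y] (3,8) — stop
  → r_1 = 0.7621
beam 2: φ=90°, α=150°
  cosα=-0.8660 sinα=0.5000 | (3,7) | tMaxX 0.5312 tMaxY 1.3200 | tΔX 1.1547 tΔY 2.0000
    t=0.5312 [x] (2,7)
    t=1.3200 [y] (2,8) — stop
  → r_2 = 1.3200
beam 3: φ=180°, α=240°
  cosα=-0.5000 sinα=-0.8660 | (3,7) | tMaxX 0.9200 tMaxY 0.3926 | tΔX 2.0000 tΔY 1.1547
    t=0.3926 [y] (3,6)
    t=0.9200 [x] (2,6)
    t=1.5473 [y] (2,5)
    t=2.7020 [y] (2,4)
    t=2.9200 [x] (1,4)
    t=3.8567 [y] (1,3)
    t=4.9200 [x] (0,3) — stop
  → r_3 = 4.9200
beam 4: φ=270°, α=330°
  cosα=0.8660 sinα=-0.5000 | (3,7) | tMaxX 0.6235 tMaxY 0.6800 | tΔX 1.1547 tΔY 2.0000
    t=0.6235 [x] (4,7)
    t=0.6800 [y] (4,6)
    t=1.7782 [x] (5,6)
    t=2.6800 [y] (5,5)
    t=2.9329 [x] (6,5) — stop
  → r_4 = 2.9329

ranges = [0.7621, 1.3200, 4.9200, 2.9329]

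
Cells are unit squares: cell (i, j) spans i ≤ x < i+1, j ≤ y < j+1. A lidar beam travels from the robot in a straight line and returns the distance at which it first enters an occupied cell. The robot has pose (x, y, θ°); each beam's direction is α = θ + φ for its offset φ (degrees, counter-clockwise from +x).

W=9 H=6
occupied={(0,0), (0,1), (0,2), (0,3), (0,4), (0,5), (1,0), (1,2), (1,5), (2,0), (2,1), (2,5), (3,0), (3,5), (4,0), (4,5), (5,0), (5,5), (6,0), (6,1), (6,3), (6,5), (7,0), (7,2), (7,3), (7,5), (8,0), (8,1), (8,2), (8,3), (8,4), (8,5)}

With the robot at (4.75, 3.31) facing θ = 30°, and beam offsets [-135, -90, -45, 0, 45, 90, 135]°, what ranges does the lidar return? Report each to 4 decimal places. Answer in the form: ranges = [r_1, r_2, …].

beam 1: φ=-135°, α=255°
  d=(-0.2588,-0.9659)  start (4,3)  tX=2.8978 tY=0.3209  stride 1/|dx|=3.8637 1/|dy|=1.0353
    cross y-line → (4,2), t=0.3209
    cross y-line → (4,1), t=1.3562
    cross y-line → (4,0), t=2.3915 (wall)
  → r_1 = 2.3915
beam 2: φ=-90°, α=300°
  d=(0.5000,-0.8660)  start (4,3)  tX=0.5000 tY=0.3580  stride 1/|dx|=2.0000 1/|dy|=1.1547
    cross y-line → (4,2), t=0.3580
    cross x-line → (5,2), t=0.5000
    cross y-line → (5,1), t=1.5127
    cross x-line → (6,1), t=2.5000 (wall)
  → r_2 = 2.5000
beam 3: φ=-45°, α=345°
  d=(0.9659,-0.2588)  start (4,3)  tX=0.2588 tY=1.1977  stride 1/|dx|=1.0353 1/|dy|=3.8637
    cross x-line → (5,3), t=0.2588
    cross y-line → (5,2), t=1.1977
    cross x-line → (6,2), t=1.2941
    cross x-line → (7,2), t=2.3294 (wall)
  → r_3 = 2.3294
beam 4: φ=0°, α=30°
  d=(0.8660,0.5000)  start (4,3)  tX=0.2887 tY=1.3800  stride 1/|dx|=1.1547 1/|dy|=2.0000
    cross x-line → (5,3), t=0.2887
    cross y-line → (5,4), t=1.3800
    cross x-line → (6,4), t=1.4434
    cross x-line → (7,4), t=2.5981
    cross y-line → (7,5), t=3.3800 (wall)
  → r_4 = 3.3800
beam 5: φ=45°, α=75°
  d=(0.2588,0.9659)  start (4,3)  tX=0.9659 tY=0.7143  stride 1/|dx|=3.8637 1/|dy|=1.0353
    cross y-line → (4,4), t=0.7143
    cross x-line → (5,4), t=0.9659
    cross y-line → (5,5), t=1.7496 (wall)
  → r_5 = 1.7496
beam 6: φ=90°, α=120°
  d=(-0.5000,0.8660)  start (4,3)  tX=1.5000 tY=0.7967  stride 1/|dx|=2.0000 1/|dy|=1.1547
    cross y-line → (4,4), t=0.7967
    cross x-line → (3,4), t=1.5000
    cross y-line → (3,5), t=1.9514 (wall)
  → r_6 = 1.9514
beam 7: φ=135°, α=165°
  d=(-0.9659,0.2588)  start (4,3)  tX=0.7765 tY=2.6660  stride 1/|dx|=1.0353 1/|dy|=3.8637
    cross x-line → (3,3), t=0.7765
    cross x-line → (2,3), t=1.8117
    cross y-line → (2,4), t=2.6660
    cross x-line → (1,4), t=2.8470
    cross x-line → (0,4), t=3.8823 (wall)
  → r_7 = 3.8823

ranges = [2.3915, 2.5000, 2.3294, 3.3800, 1.7496, 1.9514, 3.8823]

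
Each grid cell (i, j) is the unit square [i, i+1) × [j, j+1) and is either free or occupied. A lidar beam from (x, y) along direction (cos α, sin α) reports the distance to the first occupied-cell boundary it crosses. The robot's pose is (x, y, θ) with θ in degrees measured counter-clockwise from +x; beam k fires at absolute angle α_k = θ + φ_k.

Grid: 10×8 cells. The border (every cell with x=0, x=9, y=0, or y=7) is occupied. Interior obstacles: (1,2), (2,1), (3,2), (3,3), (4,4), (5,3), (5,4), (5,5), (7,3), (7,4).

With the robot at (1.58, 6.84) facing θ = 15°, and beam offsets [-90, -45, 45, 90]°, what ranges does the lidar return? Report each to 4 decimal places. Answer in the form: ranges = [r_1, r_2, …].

beam 1: φ=-90°, α=285°
  dir = (cos 285°, sin 285°) = (0.2588, -0.9659); from cell (1,6)
  next x-line at t=1.6228, next y-line at t=0.8696; Δt_x=3.8637, Δt_y=1.0353
    y: enter (1,5) at t=0.8696
    x: enter (2,5) at t=1.6228
    y: enter (2,4) at t=1.9049
    y: enter (2,3) at t=2.9402
    y: enter (2,2) at t=3.9755
    y: enter (2,1) at t=5.0107 ← occupied
  → r_1 = 5.0107
beam 2: φ=-45°, α=330°
  dir = (cos 330°, sin 330°) = (0.8660, -0.5000); from cell (1,6)
  next x-line at t=0.4850, next y-line at t=1.6800; Δt_x=1.1547, Δt_y=2.0000
    x: enter (2,6) at t=0.4850
    x: enter (3,6) at t=1.6397
    y: enter (3,5) at t=1.6800
    x: enter (4,5) at t=2.7944
    y: enter (4,4) at t=3.6800 ← occupied
  → r_2 = 3.6800
beam 3: φ=45°, α=60°
  dir = (cos 60°, sin 60°) = (0.5000, 0.8660); from cell (1,6)
  next x-line at t=0.8400, next y-line at t=0.1848; Δt_x=2.0000, Δt_y=1.1547
    y: enter (1,7) at t=0.1848 ← occupied
  → r_3 = 0.1848
beam 4: φ=90°, α=105°
  dir = (cos 105°, sin 105°) = (-0.2588, 0.9659); from cell (1,6)
  next x-line at t=2.2409, next y-line at t=0.1656; Δt_x=3.8637, Δt_y=1.0353
    y: enter (1,7) at t=0.1656 ← occupied
  → r_4 = 0.1656

ranges = [5.0107, 3.6800, 0.1848, 0.1656]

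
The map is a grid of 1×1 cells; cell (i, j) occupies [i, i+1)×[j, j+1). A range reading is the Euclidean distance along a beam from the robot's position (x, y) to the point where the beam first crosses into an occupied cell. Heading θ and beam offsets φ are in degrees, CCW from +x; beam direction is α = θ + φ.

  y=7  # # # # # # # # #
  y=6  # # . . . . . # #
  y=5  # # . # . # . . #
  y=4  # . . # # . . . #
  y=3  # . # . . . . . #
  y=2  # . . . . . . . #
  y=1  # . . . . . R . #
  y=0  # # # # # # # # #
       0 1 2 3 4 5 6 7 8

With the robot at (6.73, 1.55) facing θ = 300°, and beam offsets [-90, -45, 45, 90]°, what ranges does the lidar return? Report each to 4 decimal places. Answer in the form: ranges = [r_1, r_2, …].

ranges = [1.1000, 0.5694, 1.3148, 1.4665]

beam 1: φ=-90°, α=210°
  dir = (cos 210°, sin 210°) = (-0.8660, -0.5000); from cell (6,1)
  next x-line at t=0.8429, next y-line at t=1.1000; Δt_x=1.1547, Δt_y=2.0000
    x: enter (5,1) at t=0.8429
    y: enter (5,0) at t=1.1000 ← occupied
  → r_1 = 1.1000
beam 2: φ=-45°, α=255°
  dir = (cos 255°, sin 255°) = (-0.2588, -0.9659); from cell (6,1)
  next x-line at t=2.8205, next y-line at t=0.5694; Δt_x=3.8637, Δt_y=1.0353
    y: enter (6,0) at t=0.5694 ← occupied
  → r_2 = 0.5694
beam 3: φ=45°, α=345°
  dir = (cos 345°, sin 345°) = (0.9659, -0.2588); from cell (6,1)
  next x-line at t=0.2795, next y-line at t=2.1250; Δt_x=1.0353, Δt_y=3.8637
    x: enter (7,1) at t=0.2795
    x: enter (8,1) at t=1.3148 ← occupied
  → r_3 = 1.3148
beam 4: φ=90°, α=30°
  dir = (cos 30°, sin 30°) = (0.8660, 0.5000); from cell (6,1)
  next x-line at t=0.3118, next y-line at t=0.9000; Δt_x=1.1547, Δt_y=2.0000
    x: enter (7,1) at t=0.3118
    y: enter (7,2) at t=0.9000
    x: enter (8,2) at t=1.4665 ← occupied
  → r_4 = 1.4665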